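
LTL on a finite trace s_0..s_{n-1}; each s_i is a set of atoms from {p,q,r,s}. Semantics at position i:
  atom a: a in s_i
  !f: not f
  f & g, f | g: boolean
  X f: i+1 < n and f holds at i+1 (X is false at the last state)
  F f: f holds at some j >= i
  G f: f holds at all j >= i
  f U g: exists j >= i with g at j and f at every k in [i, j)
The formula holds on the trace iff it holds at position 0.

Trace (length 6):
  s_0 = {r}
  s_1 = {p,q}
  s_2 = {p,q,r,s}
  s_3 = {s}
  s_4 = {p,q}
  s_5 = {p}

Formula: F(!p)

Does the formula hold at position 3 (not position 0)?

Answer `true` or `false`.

s_0={r}: F(!p)=True !p=True p=False
s_1={p,q}: F(!p)=True !p=False p=True
s_2={p,q,r,s}: F(!p)=True !p=False p=True
s_3={s}: F(!p)=True !p=True p=False
s_4={p,q}: F(!p)=False !p=False p=True
s_5={p}: F(!p)=False !p=False p=True
Evaluating at position 3: result = True

Answer: true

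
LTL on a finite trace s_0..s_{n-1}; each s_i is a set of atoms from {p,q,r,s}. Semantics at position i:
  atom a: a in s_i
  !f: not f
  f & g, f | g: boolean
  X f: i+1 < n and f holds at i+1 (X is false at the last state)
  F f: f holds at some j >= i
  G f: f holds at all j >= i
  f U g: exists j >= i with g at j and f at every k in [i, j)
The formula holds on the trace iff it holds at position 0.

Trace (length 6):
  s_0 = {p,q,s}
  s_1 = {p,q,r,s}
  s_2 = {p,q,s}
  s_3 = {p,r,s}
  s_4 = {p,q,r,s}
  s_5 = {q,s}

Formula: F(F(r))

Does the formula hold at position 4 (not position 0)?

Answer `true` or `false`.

s_0={p,q,s}: F(F(r))=True F(r)=True r=False
s_1={p,q,r,s}: F(F(r))=True F(r)=True r=True
s_2={p,q,s}: F(F(r))=True F(r)=True r=False
s_3={p,r,s}: F(F(r))=True F(r)=True r=True
s_4={p,q,r,s}: F(F(r))=True F(r)=True r=True
s_5={q,s}: F(F(r))=False F(r)=False r=False
Evaluating at position 4: result = True

Answer: true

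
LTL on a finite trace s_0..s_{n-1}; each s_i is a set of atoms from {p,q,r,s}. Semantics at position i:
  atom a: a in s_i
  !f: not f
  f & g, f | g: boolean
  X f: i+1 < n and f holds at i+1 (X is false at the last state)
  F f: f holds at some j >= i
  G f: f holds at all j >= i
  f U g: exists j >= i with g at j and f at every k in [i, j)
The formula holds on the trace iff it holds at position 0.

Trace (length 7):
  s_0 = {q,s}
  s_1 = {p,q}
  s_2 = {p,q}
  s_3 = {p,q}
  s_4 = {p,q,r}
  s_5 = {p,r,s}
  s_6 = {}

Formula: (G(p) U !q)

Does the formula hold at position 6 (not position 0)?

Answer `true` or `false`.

Answer: true

Derivation:
s_0={q,s}: (G(p) U !q)=False G(p)=False p=False !q=False q=True
s_1={p,q}: (G(p) U !q)=False G(p)=False p=True !q=False q=True
s_2={p,q}: (G(p) U !q)=False G(p)=False p=True !q=False q=True
s_3={p,q}: (G(p) U !q)=False G(p)=False p=True !q=False q=True
s_4={p,q,r}: (G(p) U !q)=False G(p)=False p=True !q=False q=True
s_5={p,r,s}: (G(p) U !q)=True G(p)=False p=True !q=True q=False
s_6={}: (G(p) U !q)=True G(p)=False p=False !q=True q=False
Evaluating at position 6: result = True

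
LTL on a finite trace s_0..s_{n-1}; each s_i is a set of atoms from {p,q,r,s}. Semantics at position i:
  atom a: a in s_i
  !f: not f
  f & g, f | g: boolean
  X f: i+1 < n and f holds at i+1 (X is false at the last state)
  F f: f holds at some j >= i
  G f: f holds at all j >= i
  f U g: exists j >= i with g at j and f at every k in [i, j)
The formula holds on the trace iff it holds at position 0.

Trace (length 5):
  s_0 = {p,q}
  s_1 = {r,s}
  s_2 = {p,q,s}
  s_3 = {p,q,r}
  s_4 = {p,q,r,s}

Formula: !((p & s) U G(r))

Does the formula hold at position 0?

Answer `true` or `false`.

Answer: true

Derivation:
s_0={p,q}: !((p & s) U G(r))=True ((p & s) U G(r))=False (p & s)=False p=True s=False G(r)=False r=False
s_1={r,s}: !((p & s) U G(r))=True ((p & s) U G(r))=False (p & s)=False p=False s=True G(r)=False r=True
s_2={p,q,s}: !((p & s) U G(r))=False ((p & s) U G(r))=True (p & s)=True p=True s=True G(r)=False r=False
s_3={p,q,r}: !((p & s) U G(r))=False ((p & s) U G(r))=True (p & s)=False p=True s=False G(r)=True r=True
s_4={p,q,r,s}: !((p & s) U G(r))=False ((p & s) U G(r))=True (p & s)=True p=True s=True G(r)=True r=True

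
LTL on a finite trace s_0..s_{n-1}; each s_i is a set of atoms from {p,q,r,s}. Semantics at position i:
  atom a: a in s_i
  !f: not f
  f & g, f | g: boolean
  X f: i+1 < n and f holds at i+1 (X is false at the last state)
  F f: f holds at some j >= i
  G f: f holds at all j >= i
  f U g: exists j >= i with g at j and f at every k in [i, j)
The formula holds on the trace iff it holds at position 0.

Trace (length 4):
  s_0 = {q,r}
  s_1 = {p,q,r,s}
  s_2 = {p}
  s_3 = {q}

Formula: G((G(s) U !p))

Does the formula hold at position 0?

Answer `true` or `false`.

Answer: false

Derivation:
s_0={q,r}: G((G(s) U !p))=False (G(s) U !p)=True G(s)=False s=False !p=True p=False
s_1={p,q,r,s}: G((G(s) U !p))=False (G(s) U !p)=False G(s)=False s=True !p=False p=True
s_2={p}: G((G(s) U !p))=False (G(s) U !p)=False G(s)=False s=False !p=False p=True
s_3={q}: G((G(s) U !p))=True (G(s) U !p)=True G(s)=False s=False !p=True p=False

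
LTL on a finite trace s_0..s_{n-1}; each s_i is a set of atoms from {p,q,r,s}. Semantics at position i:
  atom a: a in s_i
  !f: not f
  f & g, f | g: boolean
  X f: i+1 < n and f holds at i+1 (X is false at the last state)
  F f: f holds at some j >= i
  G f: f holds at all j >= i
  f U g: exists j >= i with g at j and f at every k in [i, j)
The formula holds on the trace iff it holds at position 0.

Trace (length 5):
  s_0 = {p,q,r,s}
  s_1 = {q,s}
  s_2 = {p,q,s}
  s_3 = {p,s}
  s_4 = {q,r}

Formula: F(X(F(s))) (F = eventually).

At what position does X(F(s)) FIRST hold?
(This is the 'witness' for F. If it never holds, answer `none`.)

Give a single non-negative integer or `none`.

Answer: 0

Derivation:
s_0={p,q,r,s}: X(F(s))=True F(s)=True s=True
s_1={q,s}: X(F(s))=True F(s)=True s=True
s_2={p,q,s}: X(F(s))=True F(s)=True s=True
s_3={p,s}: X(F(s))=False F(s)=True s=True
s_4={q,r}: X(F(s))=False F(s)=False s=False
F(X(F(s))) holds; first witness at position 0.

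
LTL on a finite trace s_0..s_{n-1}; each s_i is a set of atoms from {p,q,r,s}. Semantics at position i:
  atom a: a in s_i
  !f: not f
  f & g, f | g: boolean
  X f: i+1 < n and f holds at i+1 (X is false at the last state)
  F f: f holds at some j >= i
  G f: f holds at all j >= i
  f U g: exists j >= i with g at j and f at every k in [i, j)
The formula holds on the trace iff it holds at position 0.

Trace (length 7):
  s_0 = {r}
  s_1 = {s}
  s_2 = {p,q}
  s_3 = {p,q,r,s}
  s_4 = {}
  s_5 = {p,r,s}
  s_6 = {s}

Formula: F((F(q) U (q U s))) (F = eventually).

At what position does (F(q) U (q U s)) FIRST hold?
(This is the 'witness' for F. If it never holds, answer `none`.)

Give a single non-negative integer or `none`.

s_0={r}: (F(q) U (q U s))=True F(q)=True q=False (q U s)=False s=False
s_1={s}: (F(q) U (q U s))=True F(q)=True q=False (q U s)=True s=True
s_2={p,q}: (F(q) U (q U s))=True F(q)=True q=True (q U s)=True s=False
s_3={p,q,r,s}: (F(q) U (q U s))=True F(q)=True q=True (q U s)=True s=True
s_4={}: (F(q) U (q U s))=False F(q)=False q=False (q U s)=False s=False
s_5={p,r,s}: (F(q) U (q U s))=True F(q)=False q=False (q U s)=True s=True
s_6={s}: (F(q) U (q U s))=True F(q)=False q=False (q U s)=True s=True
F((F(q) U (q U s))) holds; first witness at position 0.

Answer: 0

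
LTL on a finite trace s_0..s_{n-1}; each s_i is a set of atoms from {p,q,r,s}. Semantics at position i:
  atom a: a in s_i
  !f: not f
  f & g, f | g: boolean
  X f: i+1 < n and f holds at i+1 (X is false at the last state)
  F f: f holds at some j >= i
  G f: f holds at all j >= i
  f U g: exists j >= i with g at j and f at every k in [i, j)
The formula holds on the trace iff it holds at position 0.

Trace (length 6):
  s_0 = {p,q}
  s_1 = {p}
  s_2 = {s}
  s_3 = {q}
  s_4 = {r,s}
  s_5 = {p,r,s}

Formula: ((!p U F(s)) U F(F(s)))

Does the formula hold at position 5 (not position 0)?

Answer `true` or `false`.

s_0={p,q}: ((!p U F(s)) U F(F(s)))=True (!p U F(s))=True !p=False p=True F(s)=True s=False F(F(s))=True
s_1={p}: ((!p U F(s)) U F(F(s)))=True (!p U F(s))=True !p=False p=True F(s)=True s=False F(F(s))=True
s_2={s}: ((!p U F(s)) U F(F(s)))=True (!p U F(s))=True !p=True p=False F(s)=True s=True F(F(s))=True
s_3={q}: ((!p U F(s)) U F(F(s)))=True (!p U F(s))=True !p=True p=False F(s)=True s=False F(F(s))=True
s_4={r,s}: ((!p U F(s)) U F(F(s)))=True (!p U F(s))=True !p=True p=False F(s)=True s=True F(F(s))=True
s_5={p,r,s}: ((!p U F(s)) U F(F(s)))=True (!p U F(s))=True !p=False p=True F(s)=True s=True F(F(s))=True
Evaluating at position 5: result = True

Answer: true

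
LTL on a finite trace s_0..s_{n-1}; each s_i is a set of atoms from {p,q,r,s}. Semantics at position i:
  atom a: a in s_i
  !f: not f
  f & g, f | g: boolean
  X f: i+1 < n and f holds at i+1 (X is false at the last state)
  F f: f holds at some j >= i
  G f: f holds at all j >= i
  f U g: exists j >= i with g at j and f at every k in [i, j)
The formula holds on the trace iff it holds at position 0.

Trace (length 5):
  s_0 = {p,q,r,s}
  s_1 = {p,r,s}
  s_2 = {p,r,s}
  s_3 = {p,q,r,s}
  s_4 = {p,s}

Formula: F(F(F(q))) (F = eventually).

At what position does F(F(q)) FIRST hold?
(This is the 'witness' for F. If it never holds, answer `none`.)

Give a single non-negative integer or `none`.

Answer: 0

Derivation:
s_0={p,q,r,s}: F(F(q))=True F(q)=True q=True
s_1={p,r,s}: F(F(q))=True F(q)=True q=False
s_2={p,r,s}: F(F(q))=True F(q)=True q=False
s_3={p,q,r,s}: F(F(q))=True F(q)=True q=True
s_4={p,s}: F(F(q))=False F(q)=False q=False
F(F(F(q))) holds; first witness at position 0.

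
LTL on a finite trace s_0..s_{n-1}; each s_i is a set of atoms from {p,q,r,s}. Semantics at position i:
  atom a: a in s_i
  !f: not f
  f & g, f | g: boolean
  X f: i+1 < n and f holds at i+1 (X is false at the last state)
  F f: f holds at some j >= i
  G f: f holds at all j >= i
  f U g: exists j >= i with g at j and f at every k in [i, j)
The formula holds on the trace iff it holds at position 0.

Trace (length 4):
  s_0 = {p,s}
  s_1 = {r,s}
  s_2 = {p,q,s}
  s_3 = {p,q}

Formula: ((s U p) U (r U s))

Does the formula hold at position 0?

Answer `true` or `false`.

s_0={p,s}: ((s U p) U (r U s))=True (s U p)=True s=True p=True (r U s)=True r=False
s_1={r,s}: ((s U p) U (r U s))=True (s U p)=True s=True p=False (r U s)=True r=True
s_2={p,q,s}: ((s U p) U (r U s))=True (s U p)=True s=True p=True (r U s)=True r=False
s_3={p,q}: ((s U p) U (r U s))=False (s U p)=True s=False p=True (r U s)=False r=False

Answer: true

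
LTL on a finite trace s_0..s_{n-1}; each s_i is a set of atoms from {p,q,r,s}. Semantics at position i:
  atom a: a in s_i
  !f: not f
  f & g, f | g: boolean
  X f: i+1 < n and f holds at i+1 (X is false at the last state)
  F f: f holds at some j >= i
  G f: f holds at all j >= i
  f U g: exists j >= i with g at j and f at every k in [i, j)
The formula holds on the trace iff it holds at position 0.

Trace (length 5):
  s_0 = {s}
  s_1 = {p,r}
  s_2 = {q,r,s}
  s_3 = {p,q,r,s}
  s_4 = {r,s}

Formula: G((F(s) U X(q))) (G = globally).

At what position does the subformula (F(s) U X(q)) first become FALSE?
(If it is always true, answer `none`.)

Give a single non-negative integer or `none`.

Answer: 3

Derivation:
s_0={s}: (F(s) U X(q))=True F(s)=True s=True X(q)=False q=False
s_1={p,r}: (F(s) U X(q))=True F(s)=True s=False X(q)=True q=False
s_2={q,r,s}: (F(s) U X(q))=True F(s)=True s=True X(q)=True q=True
s_3={p,q,r,s}: (F(s) U X(q))=False F(s)=True s=True X(q)=False q=True
s_4={r,s}: (F(s) U X(q))=False F(s)=True s=True X(q)=False q=False
G((F(s) U X(q))) holds globally = False
First violation at position 3.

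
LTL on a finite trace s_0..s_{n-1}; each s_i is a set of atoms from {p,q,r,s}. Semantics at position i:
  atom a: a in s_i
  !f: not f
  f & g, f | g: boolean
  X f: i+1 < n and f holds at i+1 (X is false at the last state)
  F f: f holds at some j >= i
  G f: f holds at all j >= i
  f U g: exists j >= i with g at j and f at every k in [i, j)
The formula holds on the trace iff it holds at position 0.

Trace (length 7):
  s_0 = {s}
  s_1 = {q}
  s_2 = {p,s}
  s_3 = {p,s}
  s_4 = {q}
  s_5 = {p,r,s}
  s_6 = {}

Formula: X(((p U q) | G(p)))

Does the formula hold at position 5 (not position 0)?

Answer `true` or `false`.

Answer: false

Derivation:
s_0={s}: X(((p U q) | G(p)))=True ((p U q) | G(p))=False (p U q)=False p=False q=False G(p)=False
s_1={q}: X(((p U q) | G(p)))=True ((p U q) | G(p))=True (p U q)=True p=False q=True G(p)=False
s_2={p,s}: X(((p U q) | G(p)))=True ((p U q) | G(p))=True (p U q)=True p=True q=False G(p)=False
s_3={p,s}: X(((p U q) | G(p)))=True ((p U q) | G(p))=True (p U q)=True p=True q=False G(p)=False
s_4={q}: X(((p U q) | G(p)))=False ((p U q) | G(p))=True (p U q)=True p=False q=True G(p)=False
s_5={p,r,s}: X(((p U q) | G(p)))=False ((p U q) | G(p))=False (p U q)=False p=True q=False G(p)=False
s_6={}: X(((p U q) | G(p)))=False ((p U q) | G(p))=False (p U q)=False p=False q=False G(p)=False
Evaluating at position 5: result = False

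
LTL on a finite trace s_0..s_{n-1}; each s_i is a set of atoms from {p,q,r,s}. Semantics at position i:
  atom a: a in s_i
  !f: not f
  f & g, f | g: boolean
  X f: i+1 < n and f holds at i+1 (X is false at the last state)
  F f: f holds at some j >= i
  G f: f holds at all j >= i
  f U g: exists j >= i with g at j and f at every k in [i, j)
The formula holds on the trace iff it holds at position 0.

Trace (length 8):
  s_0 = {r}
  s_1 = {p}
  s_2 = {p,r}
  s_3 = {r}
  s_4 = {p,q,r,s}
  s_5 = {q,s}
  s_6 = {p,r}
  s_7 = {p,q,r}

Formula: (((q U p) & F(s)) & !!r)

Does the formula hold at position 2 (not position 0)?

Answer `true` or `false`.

Answer: true

Derivation:
s_0={r}: (((q U p) & F(s)) & !!r)=False ((q U p) & F(s))=False (q U p)=False q=False p=False F(s)=True s=False !!r=True !r=False r=True
s_1={p}: (((q U p) & F(s)) & !!r)=False ((q U p) & F(s))=True (q U p)=True q=False p=True F(s)=True s=False !!r=False !r=True r=False
s_2={p,r}: (((q U p) & F(s)) & !!r)=True ((q U p) & F(s))=True (q U p)=True q=False p=True F(s)=True s=False !!r=True !r=False r=True
s_3={r}: (((q U p) & F(s)) & !!r)=False ((q U p) & F(s))=False (q U p)=False q=False p=False F(s)=True s=False !!r=True !r=False r=True
s_4={p,q,r,s}: (((q U p) & F(s)) & !!r)=True ((q U p) & F(s))=True (q U p)=True q=True p=True F(s)=True s=True !!r=True !r=False r=True
s_5={q,s}: (((q U p) & F(s)) & !!r)=False ((q U p) & F(s))=True (q U p)=True q=True p=False F(s)=True s=True !!r=False !r=True r=False
s_6={p,r}: (((q U p) & F(s)) & !!r)=False ((q U p) & F(s))=False (q U p)=True q=False p=True F(s)=False s=False !!r=True !r=False r=True
s_7={p,q,r}: (((q U p) & F(s)) & !!r)=False ((q U p) & F(s))=False (q U p)=True q=True p=True F(s)=False s=False !!r=True !r=False r=True
Evaluating at position 2: result = True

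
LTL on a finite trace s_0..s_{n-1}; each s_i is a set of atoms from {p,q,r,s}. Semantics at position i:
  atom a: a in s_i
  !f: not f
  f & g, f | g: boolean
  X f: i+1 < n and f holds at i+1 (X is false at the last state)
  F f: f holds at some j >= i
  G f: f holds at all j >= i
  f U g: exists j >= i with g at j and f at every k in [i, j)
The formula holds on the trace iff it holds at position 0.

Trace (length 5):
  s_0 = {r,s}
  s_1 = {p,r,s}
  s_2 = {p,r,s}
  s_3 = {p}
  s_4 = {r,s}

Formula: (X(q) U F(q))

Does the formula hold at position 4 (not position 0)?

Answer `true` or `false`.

s_0={r,s}: (X(q) U F(q))=False X(q)=False q=False F(q)=False
s_1={p,r,s}: (X(q) U F(q))=False X(q)=False q=False F(q)=False
s_2={p,r,s}: (X(q) U F(q))=False X(q)=False q=False F(q)=False
s_3={p}: (X(q) U F(q))=False X(q)=False q=False F(q)=False
s_4={r,s}: (X(q) U F(q))=False X(q)=False q=False F(q)=False
Evaluating at position 4: result = False

Answer: false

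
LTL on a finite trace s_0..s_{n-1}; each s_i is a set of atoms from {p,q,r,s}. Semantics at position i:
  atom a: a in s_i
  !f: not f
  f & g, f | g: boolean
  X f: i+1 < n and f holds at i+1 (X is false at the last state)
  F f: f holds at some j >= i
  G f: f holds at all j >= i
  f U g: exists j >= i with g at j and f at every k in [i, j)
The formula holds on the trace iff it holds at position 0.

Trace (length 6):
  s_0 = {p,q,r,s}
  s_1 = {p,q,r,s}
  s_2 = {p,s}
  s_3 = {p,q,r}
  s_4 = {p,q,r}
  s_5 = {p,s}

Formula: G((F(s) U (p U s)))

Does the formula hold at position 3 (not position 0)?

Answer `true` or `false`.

Answer: true

Derivation:
s_0={p,q,r,s}: G((F(s) U (p U s)))=True (F(s) U (p U s))=True F(s)=True s=True (p U s)=True p=True
s_1={p,q,r,s}: G((F(s) U (p U s)))=True (F(s) U (p U s))=True F(s)=True s=True (p U s)=True p=True
s_2={p,s}: G((F(s) U (p U s)))=True (F(s) U (p U s))=True F(s)=True s=True (p U s)=True p=True
s_3={p,q,r}: G((F(s) U (p U s)))=True (F(s) U (p U s))=True F(s)=True s=False (p U s)=True p=True
s_4={p,q,r}: G((F(s) U (p U s)))=True (F(s) U (p U s))=True F(s)=True s=False (p U s)=True p=True
s_5={p,s}: G((F(s) U (p U s)))=True (F(s) U (p U s))=True F(s)=True s=True (p U s)=True p=True
Evaluating at position 3: result = True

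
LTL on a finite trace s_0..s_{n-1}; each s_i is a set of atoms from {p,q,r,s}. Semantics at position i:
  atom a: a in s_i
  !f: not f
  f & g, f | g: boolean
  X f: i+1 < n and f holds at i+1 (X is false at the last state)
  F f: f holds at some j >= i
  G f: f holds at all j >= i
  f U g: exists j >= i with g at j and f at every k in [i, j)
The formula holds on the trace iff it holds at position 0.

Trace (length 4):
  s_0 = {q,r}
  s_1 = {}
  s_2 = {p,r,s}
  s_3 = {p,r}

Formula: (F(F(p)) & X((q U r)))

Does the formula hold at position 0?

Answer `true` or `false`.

s_0={q,r}: (F(F(p)) & X((q U r)))=False F(F(p))=True F(p)=True p=False X((q U r))=False (q U r)=True q=True r=True
s_1={}: (F(F(p)) & X((q U r)))=True F(F(p))=True F(p)=True p=False X((q U r))=True (q U r)=False q=False r=False
s_2={p,r,s}: (F(F(p)) & X((q U r)))=True F(F(p))=True F(p)=True p=True X((q U r))=True (q U r)=True q=False r=True
s_3={p,r}: (F(F(p)) & X((q U r)))=False F(F(p))=True F(p)=True p=True X((q U r))=False (q U r)=True q=False r=True

Answer: false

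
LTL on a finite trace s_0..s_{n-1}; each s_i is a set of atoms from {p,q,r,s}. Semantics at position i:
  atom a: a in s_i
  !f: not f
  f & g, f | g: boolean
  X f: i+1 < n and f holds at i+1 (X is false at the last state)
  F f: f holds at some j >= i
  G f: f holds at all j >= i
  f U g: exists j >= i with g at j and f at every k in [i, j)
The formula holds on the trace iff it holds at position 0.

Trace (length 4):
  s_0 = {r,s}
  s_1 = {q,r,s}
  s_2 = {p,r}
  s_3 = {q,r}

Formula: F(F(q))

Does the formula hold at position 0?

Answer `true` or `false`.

Answer: true

Derivation:
s_0={r,s}: F(F(q))=True F(q)=True q=False
s_1={q,r,s}: F(F(q))=True F(q)=True q=True
s_2={p,r}: F(F(q))=True F(q)=True q=False
s_3={q,r}: F(F(q))=True F(q)=True q=True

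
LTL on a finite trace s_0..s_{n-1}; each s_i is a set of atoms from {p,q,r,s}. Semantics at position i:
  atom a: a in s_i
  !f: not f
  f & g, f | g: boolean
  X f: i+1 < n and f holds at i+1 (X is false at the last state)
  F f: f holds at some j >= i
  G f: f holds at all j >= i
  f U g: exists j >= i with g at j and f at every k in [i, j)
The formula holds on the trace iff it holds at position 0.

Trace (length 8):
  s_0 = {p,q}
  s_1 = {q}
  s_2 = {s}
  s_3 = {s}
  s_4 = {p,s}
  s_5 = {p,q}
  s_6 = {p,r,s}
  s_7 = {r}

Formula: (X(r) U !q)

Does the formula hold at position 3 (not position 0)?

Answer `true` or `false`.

s_0={p,q}: (X(r) U !q)=False X(r)=False r=False !q=False q=True
s_1={q}: (X(r) U !q)=False X(r)=False r=False !q=False q=True
s_2={s}: (X(r) U !q)=True X(r)=False r=False !q=True q=False
s_3={s}: (X(r) U !q)=True X(r)=False r=False !q=True q=False
s_4={p,s}: (X(r) U !q)=True X(r)=False r=False !q=True q=False
s_5={p,q}: (X(r) U !q)=True X(r)=True r=False !q=False q=True
s_6={p,r,s}: (X(r) U !q)=True X(r)=True r=True !q=True q=False
s_7={r}: (X(r) U !q)=True X(r)=False r=True !q=True q=False
Evaluating at position 3: result = True

Answer: true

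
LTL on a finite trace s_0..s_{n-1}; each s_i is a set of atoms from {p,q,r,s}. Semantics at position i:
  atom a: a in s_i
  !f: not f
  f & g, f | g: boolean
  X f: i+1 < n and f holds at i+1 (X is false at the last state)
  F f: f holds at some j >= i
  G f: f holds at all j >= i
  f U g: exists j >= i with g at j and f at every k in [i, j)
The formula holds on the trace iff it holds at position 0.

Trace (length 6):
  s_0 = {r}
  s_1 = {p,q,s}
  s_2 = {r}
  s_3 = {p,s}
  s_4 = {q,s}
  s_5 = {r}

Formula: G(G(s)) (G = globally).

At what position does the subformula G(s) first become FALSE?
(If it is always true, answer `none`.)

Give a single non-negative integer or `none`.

Answer: 0

Derivation:
s_0={r}: G(s)=False s=False
s_1={p,q,s}: G(s)=False s=True
s_2={r}: G(s)=False s=False
s_3={p,s}: G(s)=False s=True
s_4={q,s}: G(s)=False s=True
s_5={r}: G(s)=False s=False
G(G(s)) holds globally = False
First violation at position 0.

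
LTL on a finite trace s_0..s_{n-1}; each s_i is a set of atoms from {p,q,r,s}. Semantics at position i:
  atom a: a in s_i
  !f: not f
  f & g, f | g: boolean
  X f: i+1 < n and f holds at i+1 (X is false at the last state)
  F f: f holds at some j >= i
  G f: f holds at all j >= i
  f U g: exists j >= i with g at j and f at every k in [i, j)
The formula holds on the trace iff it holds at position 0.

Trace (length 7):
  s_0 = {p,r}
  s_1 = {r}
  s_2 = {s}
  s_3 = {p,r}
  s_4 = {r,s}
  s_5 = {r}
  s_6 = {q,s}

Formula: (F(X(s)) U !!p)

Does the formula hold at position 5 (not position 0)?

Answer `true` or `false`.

s_0={p,r}: (F(X(s)) U !!p)=True F(X(s))=True X(s)=False s=False !!p=True !p=False p=True
s_1={r}: (F(X(s)) U !!p)=True F(X(s))=True X(s)=True s=False !!p=False !p=True p=False
s_2={s}: (F(X(s)) U !!p)=True F(X(s))=True X(s)=False s=True !!p=False !p=True p=False
s_3={p,r}: (F(X(s)) U !!p)=True F(X(s))=True X(s)=True s=False !!p=True !p=False p=True
s_4={r,s}: (F(X(s)) U !!p)=False F(X(s))=True X(s)=False s=True !!p=False !p=True p=False
s_5={r}: (F(X(s)) U !!p)=False F(X(s))=True X(s)=True s=False !!p=False !p=True p=False
s_6={q,s}: (F(X(s)) U !!p)=False F(X(s))=False X(s)=False s=True !!p=False !p=True p=False
Evaluating at position 5: result = False

Answer: false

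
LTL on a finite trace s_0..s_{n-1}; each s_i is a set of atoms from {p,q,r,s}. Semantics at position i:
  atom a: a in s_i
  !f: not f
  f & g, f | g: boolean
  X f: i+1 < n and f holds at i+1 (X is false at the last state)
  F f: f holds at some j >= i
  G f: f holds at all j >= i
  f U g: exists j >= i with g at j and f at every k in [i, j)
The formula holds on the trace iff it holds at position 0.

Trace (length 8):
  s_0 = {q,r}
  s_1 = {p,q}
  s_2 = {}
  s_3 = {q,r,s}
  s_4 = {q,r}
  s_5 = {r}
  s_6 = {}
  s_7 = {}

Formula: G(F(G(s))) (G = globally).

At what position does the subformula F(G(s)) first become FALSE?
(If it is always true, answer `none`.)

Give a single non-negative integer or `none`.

s_0={q,r}: F(G(s))=False G(s)=False s=False
s_1={p,q}: F(G(s))=False G(s)=False s=False
s_2={}: F(G(s))=False G(s)=False s=False
s_3={q,r,s}: F(G(s))=False G(s)=False s=True
s_4={q,r}: F(G(s))=False G(s)=False s=False
s_5={r}: F(G(s))=False G(s)=False s=False
s_6={}: F(G(s))=False G(s)=False s=False
s_7={}: F(G(s))=False G(s)=False s=False
G(F(G(s))) holds globally = False
First violation at position 0.

Answer: 0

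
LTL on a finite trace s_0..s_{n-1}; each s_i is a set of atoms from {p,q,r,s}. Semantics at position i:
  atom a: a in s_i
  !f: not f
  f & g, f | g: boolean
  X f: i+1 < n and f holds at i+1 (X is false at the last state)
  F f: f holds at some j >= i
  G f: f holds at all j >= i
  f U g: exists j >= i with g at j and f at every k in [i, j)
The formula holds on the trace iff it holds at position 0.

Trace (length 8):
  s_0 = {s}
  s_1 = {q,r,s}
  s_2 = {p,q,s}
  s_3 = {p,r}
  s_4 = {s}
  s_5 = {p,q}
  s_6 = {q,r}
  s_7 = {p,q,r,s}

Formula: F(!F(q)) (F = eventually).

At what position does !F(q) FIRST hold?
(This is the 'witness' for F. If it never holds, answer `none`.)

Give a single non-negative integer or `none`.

Answer: none

Derivation:
s_0={s}: !F(q)=False F(q)=True q=False
s_1={q,r,s}: !F(q)=False F(q)=True q=True
s_2={p,q,s}: !F(q)=False F(q)=True q=True
s_3={p,r}: !F(q)=False F(q)=True q=False
s_4={s}: !F(q)=False F(q)=True q=False
s_5={p,q}: !F(q)=False F(q)=True q=True
s_6={q,r}: !F(q)=False F(q)=True q=True
s_7={p,q,r,s}: !F(q)=False F(q)=True q=True
F(!F(q)) does not hold (no witness exists).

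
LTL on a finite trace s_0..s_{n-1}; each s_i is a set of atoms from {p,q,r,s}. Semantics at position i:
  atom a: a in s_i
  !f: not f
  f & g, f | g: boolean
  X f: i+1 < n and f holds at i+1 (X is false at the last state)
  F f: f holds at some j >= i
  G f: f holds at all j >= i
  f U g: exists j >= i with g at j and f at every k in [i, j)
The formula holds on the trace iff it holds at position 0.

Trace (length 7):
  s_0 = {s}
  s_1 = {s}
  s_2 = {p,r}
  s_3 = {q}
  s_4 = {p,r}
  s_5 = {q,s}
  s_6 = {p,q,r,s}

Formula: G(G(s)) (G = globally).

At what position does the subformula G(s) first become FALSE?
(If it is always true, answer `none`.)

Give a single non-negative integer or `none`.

s_0={s}: G(s)=False s=True
s_1={s}: G(s)=False s=True
s_2={p,r}: G(s)=False s=False
s_3={q}: G(s)=False s=False
s_4={p,r}: G(s)=False s=False
s_5={q,s}: G(s)=True s=True
s_6={p,q,r,s}: G(s)=True s=True
G(G(s)) holds globally = False
First violation at position 0.

Answer: 0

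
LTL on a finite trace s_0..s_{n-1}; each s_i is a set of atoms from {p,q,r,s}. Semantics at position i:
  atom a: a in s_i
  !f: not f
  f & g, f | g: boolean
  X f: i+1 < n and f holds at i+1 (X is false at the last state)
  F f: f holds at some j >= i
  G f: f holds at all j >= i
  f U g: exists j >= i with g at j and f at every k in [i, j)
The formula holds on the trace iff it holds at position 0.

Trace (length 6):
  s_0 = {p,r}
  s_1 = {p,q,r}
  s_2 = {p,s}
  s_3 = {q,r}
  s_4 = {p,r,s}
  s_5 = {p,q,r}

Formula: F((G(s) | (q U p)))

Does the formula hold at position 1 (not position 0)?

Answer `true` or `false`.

s_0={p,r}: F((G(s) | (q U p)))=True (G(s) | (q U p))=True G(s)=False s=False (q U p)=True q=False p=True
s_1={p,q,r}: F((G(s) | (q U p)))=True (G(s) | (q U p))=True G(s)=False s=False (q U p)=True q=True p=True
s_2={p,s}: F((G(s) | (q U p)))=True (G(s) | (q U p))=True G(s)=False s=True (q U p)=True q=False p=True
s_3={q,r}: F((G(s) | (q U p)))=True (G(s) | (q U p))=True G(s)=False s=False (q U p)=True q=True p=False
s_4={p,r,s}: F((G(s) | (q U p)))=True (G(s) | (q U p))=True G(s)=False s=True (q U p)=True q=False p=True
s_5={p,q,r}: F((G(s) | (q U p)))=True (G(s) | (q U p))=True G(s)=False s=False (q U p)=True q=True p=True
Evaluating at position 1: result = True

Answer: true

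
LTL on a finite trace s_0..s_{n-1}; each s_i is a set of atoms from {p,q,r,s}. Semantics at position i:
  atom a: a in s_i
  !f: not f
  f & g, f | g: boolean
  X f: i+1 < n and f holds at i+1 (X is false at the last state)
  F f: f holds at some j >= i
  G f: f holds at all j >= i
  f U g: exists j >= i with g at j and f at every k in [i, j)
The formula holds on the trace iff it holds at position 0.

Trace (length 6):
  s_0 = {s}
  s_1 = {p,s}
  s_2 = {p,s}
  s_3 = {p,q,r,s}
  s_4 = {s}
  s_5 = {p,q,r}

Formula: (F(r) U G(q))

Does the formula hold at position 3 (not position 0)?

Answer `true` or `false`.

Answer: true

Derivation:
s_0={s}: (F(r) U G(q))=True F(r)=True r=False G(q)=False q=False
s_1={p,s}: (F(r) U G(q))=True F(r)=True r=False G(q)=False q=False
s_2={p,s}: (F(r) U G(q))=True F(r)=True r=False G(q)=False q=False
s_3={p,q,r,s}: (F(r) U G(q))=True F(r)=True r=True G(q)=False q=True
s_4={s}: (F(r) U G(q))=True F(r)=True r=False G(q)=False q=False
s_5={p,q,r}: (F(r) U G(q))=True F(r)=True r=True G(q)=True q=True
Evaluating at position 3: result = True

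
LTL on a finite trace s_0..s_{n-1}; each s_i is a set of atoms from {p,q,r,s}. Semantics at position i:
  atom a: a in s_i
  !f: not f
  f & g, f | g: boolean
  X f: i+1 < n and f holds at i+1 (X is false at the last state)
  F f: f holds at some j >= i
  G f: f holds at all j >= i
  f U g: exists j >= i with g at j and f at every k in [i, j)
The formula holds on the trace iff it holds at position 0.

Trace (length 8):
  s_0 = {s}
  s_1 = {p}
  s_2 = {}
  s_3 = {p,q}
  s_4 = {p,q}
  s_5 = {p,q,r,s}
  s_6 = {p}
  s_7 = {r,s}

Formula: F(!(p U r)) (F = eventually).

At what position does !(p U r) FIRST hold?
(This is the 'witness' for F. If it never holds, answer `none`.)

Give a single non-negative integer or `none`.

s_0={s}: !(p U r)=True (p U r)=False p=False r=False
s_1={p}: !(p U r)=True (p U r)=False p=True r=False
s_2={}: !(p U r)=True (p U r)=False p=False r=False
s_3={p,q}: !(p U r)=False (p U r)=True p=True r=False
s_4={p,q}: !(p U r)=False (p U r)=True p=True r=False
s_5={p,q,r,s}: !(p U r)=False (p U r)=True p=True r=True
s_6={p}: !(p U r)=False (p U r)=True p=True r=False
s_7={r,s}: !(p U r)=False (p U r)=True p=False r=True
F(!(p U r)) holds; first witness at position 0.

Answer: 0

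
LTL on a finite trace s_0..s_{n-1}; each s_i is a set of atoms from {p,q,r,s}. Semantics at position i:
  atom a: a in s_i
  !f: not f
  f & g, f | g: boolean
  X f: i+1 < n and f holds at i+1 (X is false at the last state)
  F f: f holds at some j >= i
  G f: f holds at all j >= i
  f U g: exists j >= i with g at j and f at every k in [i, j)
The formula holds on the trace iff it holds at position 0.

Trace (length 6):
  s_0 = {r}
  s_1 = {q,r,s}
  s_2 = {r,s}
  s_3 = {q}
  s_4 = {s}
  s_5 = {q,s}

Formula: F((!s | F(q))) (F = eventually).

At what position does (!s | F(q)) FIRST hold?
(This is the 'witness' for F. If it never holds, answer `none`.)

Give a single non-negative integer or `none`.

Answer: 0

Derivation:
s_0={r}: (!s | F(q))=True !s=True s=False F(q)=True q=False
s_1={q,r,s}: (!s | F(q))=True !s=False s=True F(q)=True q=True
s_2={r,s}: (!s | F(q))=True !s=False s=True F(q)=True q=False
s_3={q}: (!s | F(q))=True !s=True s=False F(q)=True q=True
s_4={s}: (!s | F(q))=True !s=False s=True F(q)=True q=False
s_5={q,s}: (!s | F(q))=True !s=False s=True F(q)=True q=True
F((!s | F(q))) holds; first witness at position 0.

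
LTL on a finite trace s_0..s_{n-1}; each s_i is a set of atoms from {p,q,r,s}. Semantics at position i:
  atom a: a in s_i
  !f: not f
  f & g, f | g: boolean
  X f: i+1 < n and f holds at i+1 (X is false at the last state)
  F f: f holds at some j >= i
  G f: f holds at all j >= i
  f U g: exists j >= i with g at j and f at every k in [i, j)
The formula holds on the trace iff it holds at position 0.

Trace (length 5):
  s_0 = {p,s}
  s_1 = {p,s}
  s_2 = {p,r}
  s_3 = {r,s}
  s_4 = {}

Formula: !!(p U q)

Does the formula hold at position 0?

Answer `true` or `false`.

Answer: false

Derivation:
s_0={p,s}: !!(p U q)=False !(p U q)=True (p U q)=False p=True q=False
s_1={p,s}: !!(p U q)=False !(p U q)=True (p U q)=False p=True q=False
s_2={p,r}: !!(p U q)=False !(p U q)=True (p U q)=False p=True q=False
s_3={r,s}: !!(p U q)=False !(p U q)=True (p U q)=False p=False q=False
s_4={}: !!(p U q)=False !(p U q)=True (p U q)=False p=False q=False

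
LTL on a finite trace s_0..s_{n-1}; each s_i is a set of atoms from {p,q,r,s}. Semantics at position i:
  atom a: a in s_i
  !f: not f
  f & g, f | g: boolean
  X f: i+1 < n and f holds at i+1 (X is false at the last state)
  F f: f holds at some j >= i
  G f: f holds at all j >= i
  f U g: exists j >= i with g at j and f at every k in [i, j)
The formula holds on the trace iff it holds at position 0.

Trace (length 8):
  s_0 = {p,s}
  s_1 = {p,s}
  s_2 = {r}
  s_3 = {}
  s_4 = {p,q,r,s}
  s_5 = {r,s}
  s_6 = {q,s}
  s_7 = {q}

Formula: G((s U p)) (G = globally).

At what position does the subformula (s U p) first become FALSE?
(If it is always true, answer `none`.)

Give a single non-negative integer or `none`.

s_0={p,s}: (s U p)=True s=True p=True
s_1={p,s}: (s U p)=True s=True p=True
s_2={r}: (s U p)=False s=False p=False
s_3={}: (s U p)=False s=False p=False
s_4={p,q,r,s}: (s U p)=True s=True p=True
s_5={r,s}: (s U p)=False s=True p=False
s_6={q,s}: (s U p)=False s=True p=False
s_7={q}: (s U p)=False s=False p=False
G((s U p)) holds globally = False
First violation at position 2.

Answer: 2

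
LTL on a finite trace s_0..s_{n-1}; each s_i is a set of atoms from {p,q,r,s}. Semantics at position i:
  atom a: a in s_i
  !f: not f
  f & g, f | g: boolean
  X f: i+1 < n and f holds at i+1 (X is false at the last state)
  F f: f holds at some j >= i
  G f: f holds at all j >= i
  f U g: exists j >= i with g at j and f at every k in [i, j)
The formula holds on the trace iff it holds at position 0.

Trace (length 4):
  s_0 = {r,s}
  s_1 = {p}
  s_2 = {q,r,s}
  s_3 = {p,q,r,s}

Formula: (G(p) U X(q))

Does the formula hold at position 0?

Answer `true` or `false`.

Answer: false

Derivation:
s_0={r,s}: (G(p) U X(q))=False G(p)=False p=False X(q)=False q=False
s_1={p}: (G(p) U X(q))=True G(p)=False p=True X(q)=True q=False
s_2={q,r,s}: (G(p) U X(q))=True G(p)=False p=False X(q)=True q=True
s_3={p,q,r,s}: (G(p) U X(q))=False G(p)=True p=True X(q)=False q=True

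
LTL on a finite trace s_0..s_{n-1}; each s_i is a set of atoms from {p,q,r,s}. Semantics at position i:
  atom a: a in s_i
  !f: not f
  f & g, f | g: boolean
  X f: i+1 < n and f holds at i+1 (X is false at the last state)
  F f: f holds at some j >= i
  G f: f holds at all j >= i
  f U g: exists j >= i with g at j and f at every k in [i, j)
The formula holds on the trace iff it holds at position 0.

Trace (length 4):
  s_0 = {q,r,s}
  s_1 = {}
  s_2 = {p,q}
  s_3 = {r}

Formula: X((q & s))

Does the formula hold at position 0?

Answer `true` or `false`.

s_0={q,r,s}: X((q & s))=False (q & s)=True q=True s=True
s_1={}: X((q & s))=False (q & s)=False q=False s=False
s_2={p,q}: X((q & s))=False (q & s)=False q=True s=False
s_3={r}: X((q & s))=False (q & s)=False q=False s=False

Answer: false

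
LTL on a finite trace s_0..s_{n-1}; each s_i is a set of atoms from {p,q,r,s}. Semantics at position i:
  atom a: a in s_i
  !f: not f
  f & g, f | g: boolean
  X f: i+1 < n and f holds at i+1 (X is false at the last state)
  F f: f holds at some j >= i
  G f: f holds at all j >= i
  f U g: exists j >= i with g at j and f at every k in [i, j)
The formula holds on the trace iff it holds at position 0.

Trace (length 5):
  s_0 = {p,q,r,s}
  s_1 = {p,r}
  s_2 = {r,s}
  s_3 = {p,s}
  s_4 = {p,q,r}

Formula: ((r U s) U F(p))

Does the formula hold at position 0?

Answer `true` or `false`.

Answer: true

Derivation:
s_0={p,q,r,s}: ((r U s) U F(p))=True (r U s)=True r=True s=True F(p)=True p=True
s_1={p,r}: ((r U s) U F(p))=True (r U s)=True r=True s=False F(p)=True p=True
s_2={r,s}: ((r U s) U F(p))=True (r U s)=True r=True s=True F(p)=True p=False
s_3={p,s}: ((r U s) U F(p))=True (r U s)=True r=False s=True F(p)=True p=True
s_4={p,q,r}: ((r U s) U F(p))=True (r U s)=False r=True s=False F(p)=True p=True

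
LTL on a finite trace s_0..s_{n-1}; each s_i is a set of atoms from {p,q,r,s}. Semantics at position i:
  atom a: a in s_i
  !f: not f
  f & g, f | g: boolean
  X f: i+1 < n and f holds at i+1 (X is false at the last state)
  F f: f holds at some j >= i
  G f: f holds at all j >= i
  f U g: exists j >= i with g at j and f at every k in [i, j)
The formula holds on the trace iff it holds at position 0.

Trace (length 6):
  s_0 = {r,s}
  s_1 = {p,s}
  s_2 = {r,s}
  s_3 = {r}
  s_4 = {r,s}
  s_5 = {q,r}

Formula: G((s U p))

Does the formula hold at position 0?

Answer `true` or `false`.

s_0={r,s}: G((s U p))=False (s U p)=True s=True p=False
s_1={p,s}: G((s U p))=False (s U p)=True s=True p=True
s_2={r,s}: G((s U p))=False (s U p)=False s=True p=False
s_3={r}: G((s U p))=False (s U p)=False s=False p=False
s_4={r,s}: G((s U p))=False (s U p)=False s=True p=False
s_5={q,r}: G((s U p))=False (s U p)=False s=False p=False

Answer: false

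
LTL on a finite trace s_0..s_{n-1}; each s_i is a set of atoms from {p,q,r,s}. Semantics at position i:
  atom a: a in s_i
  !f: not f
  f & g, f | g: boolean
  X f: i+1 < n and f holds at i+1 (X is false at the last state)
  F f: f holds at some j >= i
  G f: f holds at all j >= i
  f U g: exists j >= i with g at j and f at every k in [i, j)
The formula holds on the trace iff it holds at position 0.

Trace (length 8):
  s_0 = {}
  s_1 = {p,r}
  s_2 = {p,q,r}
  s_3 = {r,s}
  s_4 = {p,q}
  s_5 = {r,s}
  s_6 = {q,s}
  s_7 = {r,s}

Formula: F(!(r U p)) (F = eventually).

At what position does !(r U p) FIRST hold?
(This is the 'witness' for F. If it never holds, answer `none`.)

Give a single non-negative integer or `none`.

Answer: 0

Derivation:
s_0={}: !(r U p)=True (r U p)=False r=False p=False
s_1={p,r}: !(r U p)=False (r U p)=True r=True p=True
s_2={p,q,r}: !(r U p)=False (r U p)=True r=True p=True
s_3={r,s}: !(r U p)=False (r U p)=True r=True p=False
s_4={p,q}: !(r U p)=False (r U p)=True r=False p=True
s_5={r,s}: !(r U p)=True (r U p)=False r=True p=False
s_6={q,s}: !(r U p)=True (r U p)=False r=False p=False
s_7={r,s}: !(r U p)=True (r U p)=False r=True p=False
F(!(r U p)) holds; first witness at position 0.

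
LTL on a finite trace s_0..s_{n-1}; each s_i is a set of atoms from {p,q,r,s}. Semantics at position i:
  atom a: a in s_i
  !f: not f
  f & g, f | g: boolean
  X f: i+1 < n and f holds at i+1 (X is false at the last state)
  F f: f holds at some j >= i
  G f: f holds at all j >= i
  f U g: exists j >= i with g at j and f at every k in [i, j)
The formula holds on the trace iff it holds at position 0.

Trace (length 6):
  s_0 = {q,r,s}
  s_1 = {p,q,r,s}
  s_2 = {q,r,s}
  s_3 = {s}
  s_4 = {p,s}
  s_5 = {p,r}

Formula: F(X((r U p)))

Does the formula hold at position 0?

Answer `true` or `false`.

s_0={q,r,s}: F(X((r U p)))=True X((r U p))=True (r U p)=True r=True p=False
s_1={p,q,r,s}: F(X((r U p)))=True X((r U p))=False (r U p)=True r=True p=True
s_2={q,r,s}: F(X((r U p)))=True X((r U p))=False (r U p)=False r=True p=False
s_3={s}: F(X((r U p)))=True X((r U p))=True (r U p)=False r=False p=False
s_4={p,s}: F(X((r U p)))=True X((r U p))=True (r U p)=True r=False p=True
s_5={p,r}: F(X((r U p)))=False X((r U p))=False (r U p)=True r=True p=True

Answer: true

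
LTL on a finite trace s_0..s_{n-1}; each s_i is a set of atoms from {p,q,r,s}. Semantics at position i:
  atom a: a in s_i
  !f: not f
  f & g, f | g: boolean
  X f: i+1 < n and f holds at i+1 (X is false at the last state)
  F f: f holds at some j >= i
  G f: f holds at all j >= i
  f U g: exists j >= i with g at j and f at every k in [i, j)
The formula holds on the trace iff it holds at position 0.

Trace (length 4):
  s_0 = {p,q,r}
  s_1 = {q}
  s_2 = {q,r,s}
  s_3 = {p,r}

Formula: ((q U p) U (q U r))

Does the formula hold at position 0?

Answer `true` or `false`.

Answer: true

Derivation:
s_0={p,q,r}: ((q U p) U (q U r))=True (q U p)=True q=True p=True (q U r)=True r=True
s_1={q}: ((q U p) U (q U r))=True (q U p)=True q=True p=False (q U r)=True r=False
s_2={q,r,s}: ((q U p) U (q U r))=True (q U p)=True q=True p=False (q U r)=True r=True
s_3={p,r}: ((q U p) U (q U r))=True (q U p)=True q=False p=True (q U r)=True r=True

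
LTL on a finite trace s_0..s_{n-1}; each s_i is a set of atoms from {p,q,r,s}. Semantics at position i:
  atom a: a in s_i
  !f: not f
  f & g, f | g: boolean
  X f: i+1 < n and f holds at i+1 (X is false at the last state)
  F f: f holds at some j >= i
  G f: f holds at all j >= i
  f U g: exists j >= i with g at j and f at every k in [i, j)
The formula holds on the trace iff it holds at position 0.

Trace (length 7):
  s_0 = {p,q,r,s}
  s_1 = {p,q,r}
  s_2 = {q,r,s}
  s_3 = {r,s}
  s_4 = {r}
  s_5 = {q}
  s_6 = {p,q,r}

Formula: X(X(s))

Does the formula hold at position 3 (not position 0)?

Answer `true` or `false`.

Answer: false

Derivation:
s_0={p,q,r,s}: X(X(s))=True X(s)=False s=True
s_1={p,q,r}: X(X(s))=True X(s)=True s=False
s_2={q,r,s}: X(X(s))=False X(s)=True s=True
s_3={r,s}: X(X(s))=False X(s)=False s=True
s_4={r}: X(X(s))=False X(s)=False s=False
s_5={q}: X(X(s))=False X(s)=False s=False
s_6={p,q,r}: X(X(s))=False X(s)=False s=False
Evaluating at position 3: result = False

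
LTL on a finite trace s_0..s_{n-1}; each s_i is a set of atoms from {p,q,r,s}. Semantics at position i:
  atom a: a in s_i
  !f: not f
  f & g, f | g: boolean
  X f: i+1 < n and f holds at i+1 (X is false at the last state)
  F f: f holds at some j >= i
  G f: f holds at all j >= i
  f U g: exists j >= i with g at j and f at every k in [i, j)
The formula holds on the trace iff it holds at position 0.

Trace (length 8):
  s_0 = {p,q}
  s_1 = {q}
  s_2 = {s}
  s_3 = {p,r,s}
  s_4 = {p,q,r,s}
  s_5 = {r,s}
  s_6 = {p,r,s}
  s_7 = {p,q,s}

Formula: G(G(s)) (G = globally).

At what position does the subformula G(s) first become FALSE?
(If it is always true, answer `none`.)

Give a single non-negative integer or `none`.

Answer: 0

Derivation:
s_0={p,q}: G(s)=False s=False
s_1={q}: G(s)=False s=False
s_2={s}: G(s)=True s=True
s_3={p,r,s}: G(s)=True s=True
s_4={p,q,r,s}: G(s)=True s=True
s_5={r,s}: G(s)=True s=True
s_6={p,r,s}: G(s)=True s=True
s_7={p,q,s}: G(s)=True s=True
G(G(s)) holds globally = False
First violation at position 0.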